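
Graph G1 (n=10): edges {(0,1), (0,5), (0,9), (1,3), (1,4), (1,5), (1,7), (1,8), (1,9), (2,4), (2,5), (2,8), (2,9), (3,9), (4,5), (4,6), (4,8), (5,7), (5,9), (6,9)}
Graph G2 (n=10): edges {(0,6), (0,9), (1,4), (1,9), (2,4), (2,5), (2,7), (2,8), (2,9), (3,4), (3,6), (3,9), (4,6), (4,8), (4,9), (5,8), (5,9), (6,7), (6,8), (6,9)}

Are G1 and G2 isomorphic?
Yes, isomorphic

The graphs are isomorphic.
One valid mapping φ: V(G1) → V(G2): 0→3, 1→9, 2→8, 3→0, 4→2, 5→4, 6→7, 7→1, 8→5, 9→6

Verify φ preserves adjacency — for each edge of G1, its image is an edge of G2:
  (0,1) → (φ(0),φ(1)) = (3,9) ∈ E(G2) ✓
  (0,5) → (φ(0),φ(5)) = (3,4) ∈ E(G2) ✓
  (0,9) → (φ(0),φ(9)) = (3,6) ∈ E(G2) ✓
  (1,3) → (φ(1),φ(3)) = (0,9) ∈ E(G2) ✓
  (1,4) → (φ(1),φ(4)) = (2,9) ∈ E(G2) ✓
  (1,5) → (φ(1),φ(5)) = (4,9) ∈ E(G2) ✓
  (1,7) → (φ(1),φ(7)) = (1,9) ∈ E(G2) ✓
  (1,8) → (φ(1),φ(8)) = (5,9) ∈ E(G2) ✓
  (1,9) → (φ(1),φ(9)) = (6,9) ∈ E(G2) ✓
  (2,4) → (φ(2),φ(4)) = (2,8) ∈ E(G2) ✓
  (2,5) → (φ(2),φ(5)) = (4,8) ∈ E(G2) ✓
  (2,8) → (φ(2),φ(8)) = (5,8) ∈ E(G2) ✓
  (2,9) → (φ(2),φ(9)) = (6,8) ∈ E(G2) ✓
  (3,9) → (φ(3),φ(9)) = (0,6) ∈ E(G2) ✓
  (4,5) → (φ(4),φ(5)) = (2,4) ∈ E(G2) ✓
  (4,6) → (φ(4),φ(6)) = (2,7) ∈ E(G2) ✓
  (4,8) → (φ(4),φ(8)) = (2,5) ∈ E(G2) ✓
  (5,7) → (φ(5),φ(7)) = (1,4) ∈ E(G2) ✓
  (5,9) → (φ(5),φ(9)) = (4,6) ∈ E(G2) ✓
  (6,9) → (φ(6),φ(9)) = (6,7) ∈ E(G2) ✓
All 20 edges of G1 map to edges of G2, and |E(G1)| = |E(G2)| = 20, so φ is a bijection on edges as well as vertices. Hence G1 ≅ G2.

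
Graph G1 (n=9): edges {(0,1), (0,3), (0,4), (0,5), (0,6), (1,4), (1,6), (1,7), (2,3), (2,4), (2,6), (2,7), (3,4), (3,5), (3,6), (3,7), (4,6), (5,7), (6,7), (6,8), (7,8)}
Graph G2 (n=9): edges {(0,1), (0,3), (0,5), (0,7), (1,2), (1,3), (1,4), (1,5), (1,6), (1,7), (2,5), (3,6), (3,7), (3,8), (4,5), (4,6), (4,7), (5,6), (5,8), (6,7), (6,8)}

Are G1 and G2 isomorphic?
Yes, isomorphic

The graphs are isomorphic.
One valid mapping φ: V(G1) → V(G2): 0→3, 1→0, 2→4, 3→6, 4→7, 5→8, 6→1, 7→5, 8→2

Verify φ preserves adjacency — for each edge of G1, its image is an edge of G2:
  (0,1) → (φ(0),φ(1)) = (0,3) ∈ E(G2) ✓
  (0,3) → (φ(0),φ(3)) = (3,6) ∈ E(G2) ✓
  (0,4) → (φ(0),φ(4)) = (3,7) ∈ E(G2) ✓
  (0,5) → (φ(0),φ(5)) = (3,8) ∈ E(G2) ✓
  (0,6) → (φ(0),φ(6)) = (1,3) ∈ E(G2) ✓
  (1,4) → (φ(1),φ(4)) = (0,7) ∈ E(G2) ✓
  (1,6) → (φ(1),φ(6)) = (0,1) ∈ E(G2) ✓
  (1,7) → (φ(1),φ(7)) = (0,5) ∈ E(G2) ✓
  (2,3) → (φ(2),φ(3)) = (4,6) ∈ E(G2) ✓
  (2,4) → (φ(2),φ(4)) = (4,7) ∈ E(G2) ✓
  (2,6) → (φ(2),φ(6)) = (1,4) ∈ E(G2) ✓
  (2,7) → (φ(2),φ(7)) = (4,5) ∈ E(G2) ✓
  (3,4) → (φ(3),φ(4)) = (6,7) ∈ E(G2) ✓
  (3,5) → (φ(3),φ(5)) = (6,8) ∈ E(G2) ✓
  (3,6) → (φ(3),φ(6)) = (1,6) ∈ E(G2) ✓
  (3,7) → (φ(3),φ(7)) = (5,6) ∈ E(G2) ✓
  (4,6) → (φ(4),φ(6)) = (1,7) ∈ E(G2) ✓
  (5,7) → (φ(5),φ(7)) = (5,8) ∈ E(G2) ✓
  (6,7) → (φ(6),φ(7)) = (1,5) ∈ E(G2) ✓
  (6,8) → (φ(6),φ(8)) = (1,2) ∈ E(G2) ✓
  (7,8) → (φ(7),φ(8)) = (2,5) ∈ E(G2) ✓
All 21 edges of G1 map to edges of G2, and |E(G1)| = |E(G2)| = 21, so φ is a bijection on edges as well as vertices. Hence G1 ≅ G2.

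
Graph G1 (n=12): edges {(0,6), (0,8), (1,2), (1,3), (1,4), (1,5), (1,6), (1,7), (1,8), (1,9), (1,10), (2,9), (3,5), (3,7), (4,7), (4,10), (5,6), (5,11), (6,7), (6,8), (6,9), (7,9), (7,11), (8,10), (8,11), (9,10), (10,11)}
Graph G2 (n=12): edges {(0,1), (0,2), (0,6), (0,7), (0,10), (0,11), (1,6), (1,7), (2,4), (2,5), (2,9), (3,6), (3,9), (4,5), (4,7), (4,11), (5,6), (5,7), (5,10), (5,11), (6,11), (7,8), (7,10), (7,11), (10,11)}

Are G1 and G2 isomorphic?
No, not isomorphic

The graphs are NOT isomorphic.

Degrees in G1: deg(0)=2, deg(1)=9, deg(2)=2, deg(3)=3, deg(4)=3, deg(5)=4, deg(6)=6, deg(7)=6, deg(8)=5, deg(9)=5, deg(10)=5, deg(11)=4.
Sorted degree sequence of G1: [9, 6, 6, 5, 5, 5, 4, 4, 3, 3, 2, 2].
Degrees in G2: deg(0)=6, deg(1)=3, deg(2)=4, deg(3)=2, deg(4)=4, deg(5)=6, deg(6)=5, deg(7)=7, deg(8)=1, deg(9)=2, deg(10)=4, deg(11)=6.
Sorted degree sequence of G2: [7, 6, 6, 6, 5, 4, 4, 4, 3, 2, 2, 1].
The (sorted) degree sequence is an isomorphism invariant, so since G1 and G2 have different degree sequences they cannot be isomorphic.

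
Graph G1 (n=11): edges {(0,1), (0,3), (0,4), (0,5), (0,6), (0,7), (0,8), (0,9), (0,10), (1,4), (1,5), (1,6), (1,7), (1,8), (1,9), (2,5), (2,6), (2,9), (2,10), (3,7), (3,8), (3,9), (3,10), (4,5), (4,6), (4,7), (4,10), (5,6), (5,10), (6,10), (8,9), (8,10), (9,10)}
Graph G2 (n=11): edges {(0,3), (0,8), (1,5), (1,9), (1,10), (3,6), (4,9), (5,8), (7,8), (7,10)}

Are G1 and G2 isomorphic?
No, not isomorphic

The graphs are NOT isomorphic.

Connected components of G1: 1 component(s) with vertex sets [[0, 1, 2, 3, 4, 5, 6, 7, 8, 9, 10]], sizes [11].
Connected components of G2: 2 component(s) with vertex sets [[2], [0, 1, 3, 4, 5, 6, 7, 8, 9, 10]], sizes [1, 10].
The number of connected components (and the multiset of component sizes) is an isomorphism invariant — an isomorphism maps each component of G1 bijectively onto a component of G2. Since G1 has 1 component(s) and G2 has 2, they cannot be isomorphic.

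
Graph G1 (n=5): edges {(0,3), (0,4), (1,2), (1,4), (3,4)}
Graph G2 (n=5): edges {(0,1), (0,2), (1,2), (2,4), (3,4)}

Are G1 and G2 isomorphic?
Yes, isomorphic

The graphs are isomorphic.
One valid mapping φ: V(G1) → V(G2): 0→0, 1→4, 2→3, 3→1, 4→2

Verify φ preserves adjacency — for each edge of G1, its image is an edge of G2:
  (0,3) → (φ(0),φ(3)) = (0,1) ∈ E(G2) ✓
  (0,4) → (φ(0),φ(4)) = (0,2) ∈ E(G2) ✓
  (1,2) → (φ(1),φ(2)) = (3,4) ∈ E(G2) ✓
  (1,4) → (φ(1),φ(4)) = (2,4) ∈ E(G2) ✓
  (3,4) → (φ(3),φ(4)) = (1,2) ∈ E(G2) ✓
All 5 edges of G1 map to edges of G2, and |E(G1)| = |E(G2)| = 5, so φ is a bijection on edges as well as vertices. Hence G1 ≅ G2.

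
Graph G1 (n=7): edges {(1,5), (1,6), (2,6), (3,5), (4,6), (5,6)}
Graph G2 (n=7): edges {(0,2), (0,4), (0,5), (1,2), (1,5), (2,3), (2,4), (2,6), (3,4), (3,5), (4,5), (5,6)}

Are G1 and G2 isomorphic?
No, not isomorphic

The graphs are NOT isomorphic.

Counting triangles (3-cliques): G1 has 1, G2 has 4.
Triangle count is an isomorphism invariant, so differing triangle counts rule out isomorphism.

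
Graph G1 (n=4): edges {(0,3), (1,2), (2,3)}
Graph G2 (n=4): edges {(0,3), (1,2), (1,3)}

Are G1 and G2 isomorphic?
Yes, isomorphic

The graphs are isomorphic.
One valid mapping φ: V(G1) → V(G2): 0→0, 1→2, 2→1, 3→3

Verify φ preserves adjacency — for each edge of G1, its image is an edge of G2:
  (0,3) → (φ(0),φ(3)) = (0,3) ∈ E(G2) ✓
  (1,2) → (φ(1),φ(2)) = (1,2) ∈ E(G2) ✓
  (2,3) → (φ(2),φ(3)) = (1,3) ∈ E(G2) ✓
All 3 edges of G1 map to edges of G2, and |E(G1)| = |E(G2)| = 3, so φ is a bijection on edges as well as vertices. Hence G1 ≅ G2.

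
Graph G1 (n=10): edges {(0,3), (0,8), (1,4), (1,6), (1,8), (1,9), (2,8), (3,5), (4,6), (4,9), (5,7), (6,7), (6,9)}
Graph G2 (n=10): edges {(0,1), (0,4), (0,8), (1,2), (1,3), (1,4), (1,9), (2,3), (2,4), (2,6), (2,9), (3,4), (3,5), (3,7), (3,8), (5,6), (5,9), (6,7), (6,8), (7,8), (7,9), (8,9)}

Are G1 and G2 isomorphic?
No, not isomorphic

The graphs are NOT isomorphic.

Counting triangles (3-cliques): G1 has 4, G2 has 9.
Triangle count is an isomorphism invariant, so differing triangle counts rule out isomorphism.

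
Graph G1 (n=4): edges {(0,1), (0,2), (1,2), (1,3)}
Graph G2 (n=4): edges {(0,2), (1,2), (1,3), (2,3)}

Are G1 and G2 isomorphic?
Yes, isomorphic

The graphs are isomorphic.
One valid mapping φ: V(G1) → V(G2): 0→1, 1→2, 2→3, 3→0

Verify φ preserves adjacency — for each edge of G1, its image is an edge of G2:
  (0,1) → (φ(0),φ(1)) = (1,2) ∈ E(G2) ✓
  (0,2) → (φ(0),φ(2)) = (1,3) ∈ E(G2) ✓
  (1,2) → (φ(1),φ(2)) = (2,3) ∈ E(G2) ✓
  (1,3) → (φ(1),φ(3)) = (0,2) ∈ E(G2) ✓
All 4 edges of G1 map to edges of G2, and |E(G1)| = |E(G2)| = 4, so φ is a bijection on edges as well as vertices. Hence G1 ≅ G2.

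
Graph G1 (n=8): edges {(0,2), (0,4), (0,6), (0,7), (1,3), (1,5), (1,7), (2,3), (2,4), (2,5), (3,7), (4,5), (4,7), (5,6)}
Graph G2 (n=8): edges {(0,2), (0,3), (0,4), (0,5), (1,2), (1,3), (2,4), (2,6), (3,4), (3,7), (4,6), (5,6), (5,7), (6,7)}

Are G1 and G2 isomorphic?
Yes, isomorphic

The graphs are isomorphic.
One valid mapping φ: V(G1) → V(G2): 0→2, 1→7, 2→0, 3→5, 4→4, 5→3, 6→1, 7→6

Verify φ preserves adjacency — for each edge of G1, its image is an edge of G2:
  (0,2) → (φ(0),φ(2)) = (0,2) ∈ E(G2) ✓
  (0,4) → (φ(0),φ(4)) = (2,4) ∈ E(G2) ✓
  (0,6) → (φ(0),φ(6)) = (1,2) ∈ E(G2) ✓
  (0,7) → (φ(0),φ(7)) = (2,6) ∈ E(G2) ✓
  (1,3) → (φ(1),φ(3)) = (5,7) ∈ E(G2) ✓
  (1,5) → (φ(1),φ(5)) = (3,7) ∈ E(G2) ✓
  (1,7) → (φ(1),φ(7)) = (6,7) ∈ E(G2) ✓
  (2,3) → (φ(2),φ(3)) = (0,5) ∈ E(G2) ✓
  (2,4) → (φ(2),φ(4)) = (0,4) ∈ E(G2) ✓
  (2,5) → (φ(2),φ(5)) = (0,3) ∈ E(G2) ✓
  (3,7) → (φ(3),φ(7)) = (5,6) ∈ E(G2) ✓
  (4,5) → (φ(4),φ(5)) = (3,4) ∈ E(G2) ✓
  (4,7) → (φ(4),φ(7)) = (4,6) ∈ E(G2) ✓
  (5,6) → (φ(5),φ(6)) = (1,3) ∈ E(G2) ✓
All 14 edges of G1 map to edges of G2, and |E(G1)| = |E(G2)| = 14, so φ is a bijection on edges as well as vertices. Hence G1 ≅ G2.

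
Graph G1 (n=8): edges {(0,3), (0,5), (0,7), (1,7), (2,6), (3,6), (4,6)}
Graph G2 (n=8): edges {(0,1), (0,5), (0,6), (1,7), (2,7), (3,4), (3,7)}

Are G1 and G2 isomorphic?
Yes, isomorphic

The graphs are isomorphic.
One valid mapping φ: V(G1) → V(G2): 0→7, 1→4, 2→5, 3→1, 4→6, 5→2, 6→0, 7→3

Verify φ preserves adjacency — for each edge of G1, its image is an edge of G2:
  (0,3) → (φ(0),φ(3)) = (1,7) ∈ E(G2) ✓
  (0,5) → (φ(0),φ(5)) = (2,7) ∈ E(G2) ✓
  (0,7) → (φ(0),φ(7)) = (3,7) ∈ E(G2) ✓
  (1,7) → (φ(1),φ(7)) = (3,4) ∈ E(G2) ✓
  (2,6) → (φ(2),φ(6)) = (0,5) ∈ E(G2) ✓
  (3,6) → (φ(3),φ(6)) = (0,1) ∈ E(G2) ✓
  (4,6) → (φ(4),φ(6)) = (0,6) ∈ E(G2) ✓
All 7 edges of G1 map to edges of G2, and |E(G1)| = |E(G2)| = 7, so φ is a bijection on edges as well as vertices. Hence G1 ≅ G2.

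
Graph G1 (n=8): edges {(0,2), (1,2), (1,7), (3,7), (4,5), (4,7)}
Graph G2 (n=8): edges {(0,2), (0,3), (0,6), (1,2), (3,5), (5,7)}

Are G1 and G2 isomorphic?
Yes, isomorphic

The graphs are isomorphic.
One valid mapping φ: V(G1) → V(G2): 0→7, 1→3, 2→5, 3→6, 4→2, 5→1, 6→4, 7→0

Verify φ preserves adjacency — for each edge of G1, its image is an edge of G2:
  (0,2) → (φ(0),φ(2)) = (5,7) ∈ E(G2) ✓
  (1,2) → (φ(1),φ(2)) = (3,5) ∈ E(G2) ✓
  (1,7) → (φ(1),φ(7)) = (0,3) ∈ E(G2) ✓
  (3,7) → (φ(3),φ(7)) = (0,6) ∈ E(G2) ✓
  (4,5) → (φ(4),φ(5)) = (1,2) ∈ E(G2) ✓
  (4,7) → (φ(4),φ(7)) = (0,2) ∈ E(G2) ✓
All 6 edges of G1 map to edges of G2, and |E(G1)| = |E(G2)| = 6, so φ is a bijection on edges as well as vertices. Hence G1 ≅ G2.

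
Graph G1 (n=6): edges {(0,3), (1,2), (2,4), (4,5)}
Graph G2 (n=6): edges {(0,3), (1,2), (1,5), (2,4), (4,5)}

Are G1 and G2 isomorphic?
No, not isomorphic

The graphs are NOT isomorphic.

Counting edges: G1 has 4 edge(s); G2 has 5 edge(s).
Edge count is an isomorphism invariant (a bijection on vertices induces a bijection on edges), so differing edge counts rule out isomorphism.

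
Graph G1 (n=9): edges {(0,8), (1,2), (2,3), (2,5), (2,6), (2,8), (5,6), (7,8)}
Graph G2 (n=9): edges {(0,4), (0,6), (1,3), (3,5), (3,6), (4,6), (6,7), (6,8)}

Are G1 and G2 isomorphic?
Yes, isomorphic

The graphs are isomorphic.
One valid mapping φ: V(G1) → V(G2): 0→5, 1→7, 2→6, 3→8, 4→2, 5→4, 6→0, 7→1, 8→3

Verify φ preserves adjacency — for each edge of G1, its image is an edge of G2:
  (0,8) → (φ(0),φ(8)) = (3,5) ∈ E(G2) ✓
  (1,2) → (φ(1),φ(2)) = (6,7) ∈ E(G2) ✓
  (2,3) → (φ(2),φ(3)) = (6,8) ∈ E(G2) ✓
  (2,5) → (φ(2),φ(5)) = (4,6) ∈ E(G2) ✓
  (2,6) → (φ(2),φ(6)) = (0,6) ∈ E(G2) ✓
  (2,8) → (φ(2),φ(8)) = (3,6) ∈ E(G2) ✓
  (5,6) → (φ(5),φ(6)) = (0,4) ∈ E(G2) ✓
  (7,8) → (φ(7),φ(8)) = (1,3) ∈ E(G2) ✓
All 8 edges of G1 map to edges of G2, and |E(G1)| = |E(G2)| = 8, so φ is a bijection on edges as well as vertices. Hence G1 ≅ G2.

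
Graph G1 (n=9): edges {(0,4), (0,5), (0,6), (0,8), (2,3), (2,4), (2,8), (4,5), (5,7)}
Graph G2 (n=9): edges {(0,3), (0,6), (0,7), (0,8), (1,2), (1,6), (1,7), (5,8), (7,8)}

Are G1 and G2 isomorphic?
Yes, isomorphic

The graphs are isomorphic.
One valid mapping φ: V(G1) → V(G2): 0→0, 1→4, 2→1, 3→2, 4→7, 5→8, 6→3, 7→5, 8→6

Verify φ preserves adjacency — for each edge of G1, its image is an edge of G2:
  (0,4) → (φ(0),φ(4)) = (0,7) ∈ E(G2) ✓
  (0,5) → (φ(0),φ(5)) = (0,8) ∈ E(G2) ✓
  (0,6) → (φ(0),φ(6)) = (0,3) ∈ E(G2) ✓
  (0,8) → (φ(0),φ(8)) = (0,6) ∈ E(G2) ✓
  (2,3) → (φ(2),φ(3)) = (1,2) ∈ E(G2) ✓
  (2,4) → (φ(2),φ(4)) = (1,7) ∈ E(G2) ✓
  (2,8) → (φ(2),φ(8)) = (1,6) ∈ E(G2) ✓
  (4,5) → (φ(4),φ(5)) = (7,8) ∈ E(G2) ✓
  (5,7) → (φ(5),φ(7)) = (5,8) ∈ E(G2) ✓
All 9 edges of G1 map to edges of G2, and |E(G1)| = |E(G2)| = 9, so φ is a bijection on edges as well as vertices. Hence G1 ≅ G2.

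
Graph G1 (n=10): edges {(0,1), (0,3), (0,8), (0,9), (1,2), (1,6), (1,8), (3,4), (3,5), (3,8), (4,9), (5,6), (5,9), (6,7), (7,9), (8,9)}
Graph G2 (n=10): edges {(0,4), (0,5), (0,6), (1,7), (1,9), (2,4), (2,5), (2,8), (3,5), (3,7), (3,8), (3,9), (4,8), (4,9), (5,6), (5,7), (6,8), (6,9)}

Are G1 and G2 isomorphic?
No, not isomorphic

The graphs are NOT isomorphic.

Degrees in G1: deg(0)=4, deg(1)=4, deg(2)=1, deg(3)=4, deg(4)=2, deg(5)=3, deg(6)=3, deg(7)=2, deg(8)=4, deg(9)=5.
Sorted degree sequence of G1: [5, 4, 4, 4, 4, 3, 3, 2, 2, 1].
Degrees in G2: deg(0)=3, deg(1)=2, deg(2)=3, deg(3)=4, deg(4)=4, deg(5)=5, deg(6)=4, deg(7)=3, deg(8)=4, deg(9)=4.
Sorted degree sequence of G2: [5, 4, 4, 4, 4, 4, 3, 3, 3, 2].
The (sorted) degree sequence is an isomorphism invariant, so since G1 and G2 have different degree sequences they cannot be isomorphic.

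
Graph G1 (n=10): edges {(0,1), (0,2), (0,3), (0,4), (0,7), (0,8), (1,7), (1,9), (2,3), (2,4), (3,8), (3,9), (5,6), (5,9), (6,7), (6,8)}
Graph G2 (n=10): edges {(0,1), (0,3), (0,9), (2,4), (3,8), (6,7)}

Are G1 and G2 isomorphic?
No, not isomorphic

The graphs are NOT isomorphic.

Connected components of G1: 1 component(s) with vertex sets [[0, 1, 2, 3, 4, 5, 6, 7, 8, 9]], sizes [10].
Connected components of G2: 4 component(s) with vertex sets [[5], [2, 4], [6, 7], [0, 1, 3, 8, 9]], sizes [1, 2, 2, 5].
The number of connected components (and the multiset of component sizes) is an isomorphism invariant — an isomorphism maps each component of G1 bijectively onto a component of G2. Since G1 has 1 component(s) and G2 has 4, they cannot be isomorphic.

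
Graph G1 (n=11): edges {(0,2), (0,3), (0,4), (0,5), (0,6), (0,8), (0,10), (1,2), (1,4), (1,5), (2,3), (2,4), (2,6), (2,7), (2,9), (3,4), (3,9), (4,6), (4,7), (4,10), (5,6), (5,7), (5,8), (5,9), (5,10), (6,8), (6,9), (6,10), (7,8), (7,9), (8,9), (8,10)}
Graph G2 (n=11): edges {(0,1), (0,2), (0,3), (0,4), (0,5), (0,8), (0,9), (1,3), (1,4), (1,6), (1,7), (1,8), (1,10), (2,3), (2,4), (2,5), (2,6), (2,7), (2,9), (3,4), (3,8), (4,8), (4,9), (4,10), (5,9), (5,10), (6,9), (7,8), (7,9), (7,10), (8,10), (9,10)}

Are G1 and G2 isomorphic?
Yes, isomorphic

The graphs are isomorphic.
One valid mapping φ: V(G1) → V(G2): 0→0, 1→6, 2→9, 3→5, 4→2, 5→1, 6→4, 7→7, 8→8, 9→10, 10→3

Verify φ preserves adjacency — for each edge of G1, its image is an edge of G2:
  (0,2) → (φ(0),φ(2)) = (0,9) ∈ E(G2) ✓
  (0,3) → (φ(0),φ(3)) = (0,5) ∈ E(G2) ✓
  (0,4) → (φ(0),φ(4)) = (0,2) ∈ E(G2) ✓
  (0,5) → (φ(0),φ(5)) = (0,1) ∈ E(G2) ✓
  (0,6) → (φ(0),φ(6)) = (0,4) ∈ E(G2) ✓
  (0,8) → (φ(0),φ(8)) = (0,8) ∈ E(G2) ✓
  (0,10) → (φ(0),φ(10)) = (0,3) ∈ E(G2) ✓
  (1,2) → (φ(1),φ(2)) = (6,9) ∈ E(G2) ✓
  (1,4) → (φ(1),φ(4)) = (2,6) ∈ E(G2) ✓
  (1,5) → (φ(1),φ(5)) = (1,6) ∈ E(G2) ✓
  (2,3) → (φ(2),φ(3)) = (5,9) ∈ E(G2) ✓
  (2,4) → (φ(2),φ(4)) = (2,9) ∈ E(G2) ✓
  (2,6) → (φ(2),φ(6)) = (4,9) ∈ E(G2) ✓
  (2,7) → (φ(2),φ(7)) = (7,9) ∈ E(G2) ✓
  (2,9) → (φ(2),φ(9)) = (9,10) ∈ E(G2) ✓
  (3,4) → (φ(3),φ(4)) = (2,5) ∈ E(G2) ✓
  (3,9) → (φ(3),φ(9)) = (5,10) ∈ E(G2) ✓
  (4,6) → (φ(4),φ(6)) = (2,4) ∈ E(G2) ✓
  (4,7) → (φ(4),φ(7)) = (2,7) ∈ E(G2) ✓
  (4,10) → (φ(4),φ(10)) = (2,3) ∈ E(G2) ✓
  (5,6) → (φ(5),φ(6)) = (1,4) ∈ E(G2) ✓
  (5,7) → (φ(5),φ(7)) = (1,7) ∈ E(G2) ✓
  (5,8) → (φ(5),φ(8)) = (1,8) ∈ E(G2) ✓
  (5,9) → (φ(5),φ(9)) = (1,10) ∈ E(G2) ✓
  (5,10) → (φ(5),φ(10)) = (1,3) ∈ E(G2) ✓
  (6,8) → (φ(6),φ(8)) = (4,8) ∈ E(G2) ✓
  (6,9) → (φ(6),φ(9)) = (4,10) ∈ E(G2) ✓
  (6,10) → (φ(6),φ(10)) = (3,4) ∈ E(G2) ✓
  (7,8) → (φ(7),φ(8)) = (7,8) ∈ E(G2) ✓
  (7,9) → (φ(7),φ(9)) = (7,10) ∈ E(G2) ✓
  (8,9) → (φ(8),φ(9)) = (8,10) ∈ E(G2) ✓
  (8,10) → (φ(8),φ(10)) = (3,8) ∈ E(G2) ✓
All 32 edges of G1 map to edges of G2, and |E(G1)| = |E(G2)| = 32, so φ is a bijection on edges as well as vertices. Hence G1 ≅ G2.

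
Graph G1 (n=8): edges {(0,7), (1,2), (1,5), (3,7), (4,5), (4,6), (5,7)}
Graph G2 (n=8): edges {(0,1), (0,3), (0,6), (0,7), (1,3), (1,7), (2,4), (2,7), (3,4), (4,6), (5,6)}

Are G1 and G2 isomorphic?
No, not isomorphic

The graphs are NOT isomorphic.

Counting triangles (3-cliques): G1 has 0, G2 has 2.
Triangle count is an isomorphism invariant, so differing triangle counts rule out isomorphism.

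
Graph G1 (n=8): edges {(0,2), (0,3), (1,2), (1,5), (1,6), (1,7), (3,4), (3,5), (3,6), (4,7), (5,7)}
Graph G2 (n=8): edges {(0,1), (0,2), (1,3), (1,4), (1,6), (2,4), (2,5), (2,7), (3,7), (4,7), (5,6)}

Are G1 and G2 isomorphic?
Yes, isomorphic

The graphs are isomorphic.
One valid mapping φ: V(G1) → V(G2): 0→6, 1→2, 2→5, 3→1, 4→3, 5→4, 6→0, 7→7

Verify φ preserves adjacency — for each edge of G1, its image is an edge of G2:
  (0,2) → (φ(0),φ(2)) = (5,6) ∈ E(G2) ✓
  (0,3) → (φ(0),φ(3)) = (1,6) ∈ E(G2) ✓
  (1,2) → (φ(1),φ(2)) = (2,5) ∈ E(G2) ✓
  (1,5) → (φ(1),φ(5)) = (2,4) ∈ E(G2) ✓
  (1,6) → (φ(1),φ(6)) = (0,2) ∈ E(G2) ✓
  (1,7) → (φ(1),φ(7)) = (2,7) ∈ E(G2) ✓
  (3,4) → (φ(3),φ(4)) = (1,3) ∈ E(G2) ✓
  (3,5) → (φ(3),φ(5)) = (1,4) ∈ E(G2) ✓
  (3,6) → (φ(3),φ(6)) = (0,1) ∈ E(G2) ✓
  (4,7) → (φ(4),φ(7)) = (3,7) ∈ E(G2) ✓
  (5,7) → (φ(5),φ(7)) = (4,7) ∈ E(G2) ✓
All 11 edges of G1 map to edges of G2, and |E(G1)| = |E(G2)| = 11, so φ is a bijection on edges as well as vertices. Hence G1 ≅ G2.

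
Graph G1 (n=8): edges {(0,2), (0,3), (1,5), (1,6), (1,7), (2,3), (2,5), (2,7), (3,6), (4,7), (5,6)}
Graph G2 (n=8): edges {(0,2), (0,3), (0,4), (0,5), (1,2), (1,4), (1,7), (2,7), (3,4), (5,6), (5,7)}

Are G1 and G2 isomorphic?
Yes, isomorphic

The graphs are isomorphic.
One valid mapping φ: V(G1) → V(G2): 0→3, 1→7, 2→0, 3→4, 4→6, 5→2, 6→1, 7→5

Verify φ preserves adjacency — for each edge of G1, its image is an edge of G2:
  (0,2) → (φ(0),φ(2)) = (0,3) ∈ E(G2) ✓
  (0,3) → (φ(0),φ(3)) = (3,4) ∈ E(G2) ✓
  (1,5) → (φ(1),φ(5)) = (2,7) ∈ E(G2) ✓
  (1,6) → (φ(1),φ(6)) = (1,7) ∈ E(G2) ✓
  (1,7) → (φ(1),φ(7)) = (5,7) ∈ E(G2) ✓
  (2,3) → (φ(2),φ(3)) = (0,4) ∈ E(G2) ✓
  (2,5) → (φ(2),φ(5)) = (0,2) ∈ E(G2) ✓
  (2,7) → (φ(2),φ(7)) = (0,5) ∈ E(G2) ✓
  (3,6) → (φ(3),φ(6)) = (1,4) ∈ E(G2) ✓
  (4,7) → (φ(4),φ(7)) = (5,6) ∈ E(G2) ✓
  (5,6) → (φ(5),φ(6)) = (1,2) ∈ E(G2) ✓
All 11 edges of G1 map to edges of G2, and |E(G1)| = |E(G2)| = 11, so φ is a bijection on edges as well as vertices. Hence G1 ≅ G2.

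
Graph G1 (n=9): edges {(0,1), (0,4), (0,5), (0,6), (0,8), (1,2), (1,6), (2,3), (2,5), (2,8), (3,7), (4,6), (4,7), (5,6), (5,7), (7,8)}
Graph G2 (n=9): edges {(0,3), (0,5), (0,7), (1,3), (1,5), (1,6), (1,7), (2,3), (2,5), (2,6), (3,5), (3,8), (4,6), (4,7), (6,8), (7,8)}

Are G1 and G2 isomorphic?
Yes, isomorphic

The graphs are isomorphic.
One valid mapping φ: V(G1) → V(G2): 0→3, 1→0, 2→7, 3→4, 4→2, 5→1, 6→5, 7→6, 8→8

Verify φ preserves adjacency — for each edge of G1, its image is an edge of G2:
  (0,1) → (φ(0),φ(1)) = (0,3) ∈ E(G2) ✓
  (0,4) → (φ(0),φ(4)) = (2,3) ∈ E(G2) ✓
  (0,5) → (φ(0),φ(5)) = (1,3) ∈ E(G2) ✓
  (0,6) → (φ(0),φ(6)) = (3,5) ∈ E(G2) ✓
  (0,8) → (φ(0),φ(8)) = (3,8) ∈ E(G2) ✓
  (1,2) → (φ(1),φ(2)) = (0,7) ∈ E(G2) ✓
  (1,6) → (φ(1),φ(6)) = (0,5) ∈ E(G2) ✓
  (2,3) → (φ(2),φ(3)) = (4,7) ∈ E(G2) ✓
  (2,5) → (φ(2),φ(5)) = (1,7) ∈ E(G2) ✓
  (2,8) → (φ(2),φ(8)) = (7,8) ∈ E(G2) ✓
  (3,7) → (φ(3),φ(7)) = (4,6) ∈ E(G2) ✓
  (4,6) → (φ(4),φ(6)) = (2,5) ∈ E(G2) ✓
  (4,7) → (φ(4),φ(7)) = (2,6) ∈ E(G2) ✓
  (5,6) → (φ(5),φ(6)) = (1,5) ∈ E(G2) ✓
  (5,7) → (φ(5),φ(7)) = (1,6) ∈ E(G2) ✓
  (7,8) → (φ(7),φ(8)) = (6,8) ∈ E(G2) ✓
All 16 edges of G1 map to edges of G2, and |E(G1)| = |E(G2)| = 16, so φ is a bijection on edges as well as vertices. Hence G1 ≅ G2.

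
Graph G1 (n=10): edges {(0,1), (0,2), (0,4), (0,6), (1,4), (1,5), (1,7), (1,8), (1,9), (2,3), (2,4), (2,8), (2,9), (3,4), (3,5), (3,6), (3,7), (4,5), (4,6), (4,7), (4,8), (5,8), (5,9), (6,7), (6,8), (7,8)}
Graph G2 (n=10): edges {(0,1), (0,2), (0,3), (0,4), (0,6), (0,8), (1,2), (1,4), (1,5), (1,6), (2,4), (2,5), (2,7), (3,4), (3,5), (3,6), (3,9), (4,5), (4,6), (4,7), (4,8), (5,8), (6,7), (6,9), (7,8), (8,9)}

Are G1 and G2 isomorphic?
Yes, isomorphic

The graphs are isomorphic.
One valid mapping φ: V(G1) → V(G2): 0→7, 1→6, 2→8, 3→5, 4→4, 5→3, 6→2, 7→1, 8→0, 9→9

Verify φ preserves adjacency — for each edge of G1, its image is an edge of G2:
  (0,1) → (φ(0),φ(1)) = (6,7) ∈ E(G2) ✓
  (0,2) → (φ(0),φ(2)) = (7,8) ∈ E(G2) ✓
  (0,4) → (φ(0),φ(4)) = (4,7) ∈ E(G2) ✓
  (0,6) → (φ(0),φ(6)) = (2,7) ∈ E(G2) ✓
  (1,4) → (φ(1),φ(4)) = (4,6) ∈ E(G2) ✓
  (1,5) → (φ(1),φ(5)) = (3,6) ∈ E(G2) ✓
  (1,7) → (φ(1),φ(7)) = (1,6) ∈ E(G2) ✓
  (1,8) → (φ(1),φ(8)) = (0,6) ∈ E(G2) ✓
  (1,9) → (φ(1),φ(9)) = (6,9) ∈ E(G2) ✓
  (2,3) → (φ(2),φ(3)) = (5,8) ∈ E(G2) ✓
  (2,4) → (φ(2),φ(4)) = (4,8) ∈ E(G2) ✓
  (2,8) → (φ(2),φ(8)) = (0,8) ∈ E(G2) ✓
  (2,9) → (φ(2),φ(9)) = (8,9) ∈ E(G2) ✓
  (3,4) → (φ(3),φ(4)) = (4,5) ∈ E(G2) ✓
  (3,5) → (φ(3),φ(5)) = (3,5) ∈ E(G2) ✓
  (3,6) → (φ(3),φ(6)) = (2,5) ∈ E(G2) ✓
  (3,7) → (φ(3),φ(7)) = (1,5) ∈ E(G2) ✓
  (4,5) → (φ(4),φ(5)) = (3,4) ∈ E(G2) ✓
  (4,6) → (φ(4),φ(6)) = (2,4) ∈ E(G2) ✓
  (4,7) → (φ(4),φ(7)) = (1,4) ∈ E(G2) ✓
  (4,8) → (φ(4),φ(8)) = (0,4) ∈ E(G2) ✓
  (5,8) → (φ(5),φ(8)) = (0,3) ∈ E(G2) ✓
  (5,9) → (φ(5),φ(9)) = (3,9) ∈ E(G2) ✓
  (6,7) → (φ(6),φ(7)) = (1,2) ∈ E(G2) ✓
  (6,8) → (φ(6),φ(8)) = (0,2) ∈ E(G2) ✓
  (7,8) → (φ(7),φ(8)) = (0,1) ∈ E(G2) ✓
All 26 edges of G1 map to edges of G2, and |E(G1)| = |E(G2)| = 26, so φ is a bijection on edges as well as vertices. Hence G1 ≅ G2.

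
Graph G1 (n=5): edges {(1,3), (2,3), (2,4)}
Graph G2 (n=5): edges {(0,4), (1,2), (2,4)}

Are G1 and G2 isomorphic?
Yes, isomorphic

The graphs are isomorphic.
One valid mapping φ: V(G1) → V(G2): 0→3, 1→0, 2→2, 3→4, 4→1

Verify φ preserves adjacency — for each edge of G1, its image is an edge of G2:
  (1,3) → (φ(1),φ(3)) = (0,4) ∈ E(G2) ✓
  (2,3) → (φ(2),φ(3)) = (2,4) ∈ E(G2) ✓
  (2,4) → (φ(2),φ(4)) = (1,2) ∈ E(G2) ✓
All 3 edges of G1 map to edges of G2, and |E(G1)| = |E(G2)| = 3, so φ is a bijection on edges as well as vertices. Hence G1 ≅ G2.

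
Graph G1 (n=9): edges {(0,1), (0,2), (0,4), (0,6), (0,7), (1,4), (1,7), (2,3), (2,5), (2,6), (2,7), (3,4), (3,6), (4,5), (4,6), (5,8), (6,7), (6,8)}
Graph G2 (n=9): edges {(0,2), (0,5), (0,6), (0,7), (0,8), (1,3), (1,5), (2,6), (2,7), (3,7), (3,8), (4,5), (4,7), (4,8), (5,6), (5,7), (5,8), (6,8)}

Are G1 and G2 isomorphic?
Yes, isomorphic

The graphs are isomorphic.
One valid mapping φ: V(G1) → V(G2): 0→0, 1→2, 2→8, 3→4, 4→7, 5→3, 6→5, 7→6, 8→1

Verify φ preserves adjacency — for each edge of G1, its image is an edge of G2:
  (0,1) → (φ(0),φ(1)) = (0,2) ∈ E(G2) ✓
  (0,2) → (φ(0),φ(2)) = (0,8) ∈ E(G2) ✓
  (0,4) → (φ(0),φ(4)) = (0,7) ∈ E(G2) ✓
  (0,6) → (φ(0),φ(6)) = (0,5) ∈ E(G2) ✓
  (0,7) → (φ(0),φ(7)) = (0,6) ∈ E(G2) ✓
  (1,4) → (φ(1),φ(4)) = (2,7) ∈ E(G2) ✓
  (1,7) → (φ(1),φ(7)) = (2,6) ∈ E(G2) ✓
  (2,3) → (φ(2),φ(3)) = (4,8) ∈ E(G2) ✓
  (2,5) → (φ(2),φ(5)) = (3,8) ∈ E(G2) ✓
  (2,6) → (φ(2),φ(6)) = (5,8) ∈ E(G2) ✓
  (2,7) → (φ(2),φ(7)) = (6,8) ∈ E(G2) ✓
  (3,4) → (φ(3),φ(4)) = (4,7) ∈ E(G2) ✓
  (3,6) → (φ(3),φ(6)) = (4,5) ∈ E(G2) ✓
  (4,5) → (φ(4),φ(5)) = (3,7) ∈ E(G2) ✓
  (4,6) → (φ(4),φ(6)) = (5,7) ∈ E(G2) ✓
  (5,8) → (φ(5),φ(8)) = (1,3) ∈ E(G2) ✓
  (6,7) → (φ(6),φ(7)) = (5,6) ∈ E(G2) ✓
  (6,8) → (φ(6),φ(8)) = (1,5) ∈ E(G2) ✓
All 18 edges of G1 map to edges of G2, and |E(G1)| = |E(G2)| = 18, so φ is a bijection on edges as well as vertices. Hence G1 ≅ G2.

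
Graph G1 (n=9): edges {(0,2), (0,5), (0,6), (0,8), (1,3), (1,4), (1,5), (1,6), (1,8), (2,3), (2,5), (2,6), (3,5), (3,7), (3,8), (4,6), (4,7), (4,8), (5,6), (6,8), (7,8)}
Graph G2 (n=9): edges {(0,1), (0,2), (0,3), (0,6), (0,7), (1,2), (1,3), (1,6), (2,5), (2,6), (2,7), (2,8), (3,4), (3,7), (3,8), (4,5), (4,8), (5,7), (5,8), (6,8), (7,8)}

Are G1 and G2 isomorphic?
Yes, isomorphic

The graphs are isomorphic.
One valid mapping φ: V(G1) → V(G2): 0→6, 1→7, 2→1, 3→3, 4→5, 5→0, 6→2, 7→4, 8→8

Verify φ preserves adjacency — for each edge of G1, its image is an edge of G2:
  (0,2) → (φ(0),φ(2)) = (1,6) ∈ E(G2) ✓
  (0,5) → (φ(0),φ(5)) = (0,6) ∈ E(G2) ✓
  (0,6) → (φ(0),φ(6)) = (2,6) ∈ E(G2) ✓
  (0,8) → (φ(0),φ(8)) = (6,8) ∈ E(G2) ✓
  (1,3) → (φ(1),φ(3)) = (3,7) ∈ E(G2) ✓
  (1,4) → (φ(1),φ(4)) = (5,7) ∈ E(G2) ✓
  (1,5) → (φ(1),φ(5)) = (0,7) ∈ E(G2) ✓
  (1,6) → (φ(1),φ(6)) = (2,7) ∈ E(G2) ✓
  (1,8) → (φ(1),φ(8)) = (7,8) ∈ E(G2) ✓
  (2,3) → (φ(2),φ(3)) = (1,3) ∈ E(G2) ✓
  (2,5) → (φ(2),φ(5)) = (0,1) ∈ E(G2) ✓
  (2,6) → (φ(2),φ(6)) = (1,2) ∈ E(G2) ✓
  (3,5) → (φ(3),φ(5)) = (0,3) ∈ E(G2) ✓
  (3,7) → (φ(3),φ(7)) = (3,4) ∈ E(G2) ✓
  (3,8) → (φ(3),φ(8)) = (3,8) ∈ E(G2) ✓
  (4,6) → (φ(4),φ(6)) = (2,5) ∈ E(G2) ✓
  (4,7) → (φ(4),φ(7)) = (4,5) ∈ E(G2) ✓
  (4,8) → (φ(4),φ(8)) = (5,8) ∈ E(G2) ✓
  (5,6) → (φ(5),φ(6)) = (0,2) ∈ E(G2) ✓
  (6,8) → (φ(6),φ(8)) = (2,8) ∈ E(G2) ✓
  (7,8) → (φ(7),φ(8)) = (4,8) ∈ E(G2) ✓
All 21 edges of G1 map to edges of G2, and |E(G1)| = |E(G2)| = 21, so φ is a bijection on edges as well as vertices. Hence G1 ≅ G2.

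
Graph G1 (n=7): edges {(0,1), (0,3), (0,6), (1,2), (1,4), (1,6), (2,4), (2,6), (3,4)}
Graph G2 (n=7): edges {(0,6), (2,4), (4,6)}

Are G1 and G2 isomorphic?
No, not isomorphic

The graphs are NOT isomorphic.

Counting triangles (3-cliques): G1 has 3, G2 has 0.
Triangle count is an isomorphism invariant, so differing triangle counts rule out isomorphism.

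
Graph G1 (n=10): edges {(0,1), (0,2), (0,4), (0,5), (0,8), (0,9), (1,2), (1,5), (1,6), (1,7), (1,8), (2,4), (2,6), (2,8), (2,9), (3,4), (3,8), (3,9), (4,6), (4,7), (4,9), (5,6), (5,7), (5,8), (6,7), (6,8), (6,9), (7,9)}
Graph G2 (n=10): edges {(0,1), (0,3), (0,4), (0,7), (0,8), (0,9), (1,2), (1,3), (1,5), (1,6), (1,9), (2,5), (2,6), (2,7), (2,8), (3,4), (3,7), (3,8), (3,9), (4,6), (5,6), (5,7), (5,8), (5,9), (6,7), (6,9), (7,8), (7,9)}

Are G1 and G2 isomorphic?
Yes, isomorphic

The graphs are isomorphic.
One valid mapping φ: V(G1) → V(G2): 0→1, 1→5, 2→9, 3→4, 4→0, 5→2, 6→7, 7→8, 8→6, 9→3

Verify φ preserves adjacency — for each edge of G1, its image is an edge of G2:
  (0,1) → (φ(0),φ(1)) = (1,5) ∈ E(G2) ✓
  (0,2) → (φ(0),φ(2)) = (1,9) ∈ E(G2) ✓
  (0,4) → (φ(0),φ(4)) = (0,1) ∈ E(G2) ✓
  (0,5) → (φ(0),φ(5)) = (1,2) ∈ E(G2) ✓
  (0,8) → (φ(0),φ(8)) = (1,6) ∈ E(G2) ✓
  (0,9) → (φ(0),φ(9)) = (1,3) ∈ E(G2) ✓
  (1,2) → (φ(1),φ(2)) = (5,9) ∈ E(G2) ✓
  (1,5) → (φ(1),φ(5)) = (2,5) ∈ E(G2) ✓
  (1,6) → (φ(1),φ(6)) = (5,7) ∈ E(G2) ✓
  (1,7) → (φ(1),φ(7)) = (5,8) ∈ E(G2) ✓
  (1,8) → (φ(1),φ(8)) = (5,6) ∈ E(G2) ✓
  (2,4) → (φ(2),φ(4)) = (0,9) ∈ E(G2) ✓
  (2,6) → (φ(2),φ(6)) = (7,9) ∈ E(G2) ✓
  (2,8) → (φ(2),φ(8)) = (6,9) ∈ E(G2) ✓
  (2,9) → (φ(2),φ(9)) = (3,9) ∈ E(G2) ✓
  (3,4) → (φ(3),φ(4)) = (0,4) ∈ E(G2) ✓
  (3,8) → (φ(3),φ(8)) = (4,6) ∈ E(G2) ✓
  (3,9) → (φ(3),φ(9)) = (3,4) ∈ E(G2) ✓
  (4,6) → (φ(4),φ(6)) = (0,7) ∈ E(G2) ✓
  (4,7) → (φ(4),φ(7)) = (0,8) ∈ E(G2) ✓
  (4,9) → (φ(4),φ(9)) = (0,3) ∈ E(G2) ✓
  (5,6) → (φ(5),φ(6)) = (2,7) ∈ E(G2) ✓
  (5,7) → (φ(5),φ(7)) = (2,8) ∈ E(G2) ✓
  (5,8) → (φ(5),φ(8)) = (2,6) ∈ E(G2) ✓
  (6,7) → (φ(6),φ(7)) = (7,8) ∈ E(G2) ✓
  (6,8) → (φ(6),φ(8)) = (6,7) ∈ E(G2) ✓
  (6,9) → (φ(6),φ(9)) = (3,7) ∈ E(G2) ✓
  (7,9) → (φ(7),φ(9)) = (3,8) ∈ E(G2) ✓
All 28 edges of G1 map to edges of G2, and |E(G1)| = |E(G2)| = 28, so φ is a bijection on edges as well as vertices. Hence G1 ≅ G2.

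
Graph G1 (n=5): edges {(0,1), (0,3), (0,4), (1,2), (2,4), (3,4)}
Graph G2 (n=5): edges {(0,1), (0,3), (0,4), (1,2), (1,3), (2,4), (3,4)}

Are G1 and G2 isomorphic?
No, not isomorphic

The graphs are NOT isomorphic.

Counting edges: G1 has 6 edge(s); G2 has 7 edge(s).
Edge count is an isomorphism invariant (a bijection on vertices induces a bijection on edges), so differing edge counts rule out isomorphism.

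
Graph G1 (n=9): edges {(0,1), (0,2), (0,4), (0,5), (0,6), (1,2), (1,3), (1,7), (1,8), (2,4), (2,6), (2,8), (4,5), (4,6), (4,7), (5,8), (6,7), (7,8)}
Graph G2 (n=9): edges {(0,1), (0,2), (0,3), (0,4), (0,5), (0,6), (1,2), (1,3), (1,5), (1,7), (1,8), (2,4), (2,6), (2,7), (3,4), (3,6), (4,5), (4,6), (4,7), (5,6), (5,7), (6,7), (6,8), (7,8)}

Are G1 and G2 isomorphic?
No, not isomorphic

The graphs are NOT isomorphic.

Counting triangles (3-cliques): G1 has 9, G2 has 22.
Triangle count is an isomorphism invariant, so differing triangle counts rule out isomorphism.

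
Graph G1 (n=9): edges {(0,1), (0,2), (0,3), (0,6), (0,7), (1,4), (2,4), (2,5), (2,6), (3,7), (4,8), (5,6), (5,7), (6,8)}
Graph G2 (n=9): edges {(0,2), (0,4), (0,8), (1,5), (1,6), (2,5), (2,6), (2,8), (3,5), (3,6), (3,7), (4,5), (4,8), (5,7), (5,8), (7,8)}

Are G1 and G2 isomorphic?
No, not isomorphic

The graphs are NOT isomorphic.

Counting triangles (3-cliques): G1 has 3, G2 has 6.
Triangle count is an isomorphism invariant, so differing triangle counts rule out isomorphism.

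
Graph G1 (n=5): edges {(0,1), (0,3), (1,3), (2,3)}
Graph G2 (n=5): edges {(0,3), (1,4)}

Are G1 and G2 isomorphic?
No, not isomorphic

The graphs are NOT isomorphic.

Connected components of G1: 2 component(s) with vertex sets [[4], [0, 1, 2, 3]], sizes [1, 4].
Connected components of G2: 3 component(s) with vertex sets [[2], [0, 3], [1, 4]], sizes [1, 2, 2].
The number of connected components (and the multiset of component sizes) is an isomorphism invariant — an isomorphism maps each component of G1 bijectively onto a component of G2. Since G1 has 2 component(s) and G2 has 3, they cannot be isomorphic.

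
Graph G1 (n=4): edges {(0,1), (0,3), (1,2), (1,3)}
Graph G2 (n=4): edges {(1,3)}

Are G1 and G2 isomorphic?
No, not isomorphic

The graphs are NOT isomorphic.

Counting triangles (3-cliques): G1 has 1, G2 has 0.
Triangle count is an isomorphism invariant, so differing triangle counts rule out isomorphism.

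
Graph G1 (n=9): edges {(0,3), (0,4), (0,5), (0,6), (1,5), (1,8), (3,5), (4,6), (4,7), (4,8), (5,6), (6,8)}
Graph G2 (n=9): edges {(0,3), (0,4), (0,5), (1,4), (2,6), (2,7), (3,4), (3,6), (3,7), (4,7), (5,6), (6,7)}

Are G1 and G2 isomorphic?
Yes, isomorphic

The graphs are isomorphic.
One valid mapping φ: V(G1) → V(G2): 0→7, 1→5, 2→8, 3→2, 4→4, 5→6, 6→3, 7→1, 8→0

Verify φ preserves adjacency — for each edge of G1, its image is an edge of G2:
  (0,3) → (φ(0),φ(3)) = (2,7) ∈ E(G2) ✓
  (0,4) → (φ(0),φ(4)) = (4,7) ∈ E(G2) ✓
  (0,5) → (φ(0),φ(5)) = (6,7) ∈ E(G2) ✓
  (0,6) → (φ(0),φ(6)) = (3,7) ∈ E(G2) ✓
  (1,5) → (φ(1),φ(5)) = (5,6) ∈ E(G2) ✓
  (1,8) → (φ(1),φ(8)) = (0,5) ∈ E(G2) ✓
  (3,5) → (φ(3),φ(5)) = (2,6) ∈ E(G2) ✓
  (4,6) → (φ(4),φ(6)) = (3,4) ∈ E(G2) ✓
  (4,7) → (φ(4),φ(7)) = (1,4) ∈ E(G2) ✓
  (4,8) → (φ(4),φ(8)) = (0,4) ∈ E(G2) ✓
  (5,6) → (φ(5),φ(6)) = (3,6) ∈ E(G2) ✓
  (6,8) → (φ(6),φ(8)) = (0,3) ∈ E(G2) ✓
All 12 edges of G1 map to edges of G2, and |E(G1)| = |E(G2)| = 12, so φ is a bijection on edges as well as vertices. Hence G1 ≅ G2.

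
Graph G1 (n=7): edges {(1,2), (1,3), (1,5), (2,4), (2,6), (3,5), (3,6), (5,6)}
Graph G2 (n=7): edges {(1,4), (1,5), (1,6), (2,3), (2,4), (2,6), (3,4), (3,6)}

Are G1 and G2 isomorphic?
Yes, isomorphic

The graphs are isomorphic.
One valid mapping φ: V(G1) → V(G2): 0→0, 1→6, 2→1, 3→2, 4→5, 5→3, 6→4

Verify φ preserves adjacency — for each edge of G1, its image is an edge of G2:
  (1,2) → (φ(1),φ(2)) = (1,6) ∈ E(G2) ✓
  (1,3) → (φ(1),φ(3)) = (2,6) ∈ E(G2) ✓
  (1,5) → (φ(1),φ(5)) = (3,6) ∈ E(G2) ✓
  (2,4) → (φ(2),φ(4)) = (1,5) ∈ E(G2) ✓
  (2,6) → (φ(2),φ(6)) = (1,4) ∈ E(G2) ✓
  (3,5) → (φ(3),φ(5)) = (2,3) ∈ E(G2) ✓
  (3,6) → (φ(3),φ(6)) = (2,4) ∈ E(G2) ✓
  (5,6) → (φ(5),φ(6)) = (3,4) ∈ E(G2) ✓
All 8 edges of G1 map to edges of G2, and |E(G1)| = |E(G2)| = 8, so φ is a bijection on edges as well as vertices. Hence G1 ≅ G2.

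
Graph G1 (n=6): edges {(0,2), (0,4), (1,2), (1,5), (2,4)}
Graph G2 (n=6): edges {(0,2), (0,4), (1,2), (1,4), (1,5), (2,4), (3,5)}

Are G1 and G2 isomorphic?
No, not isomorphic

The graphs are NOT isomorphic.

Counting edges: G1 has 5 edge(s); G2 has 7 edge(s).
Edge count is an isomorphism invariant (a bijection on vertices induces a bijection on edges), so differing edge counts rule out isomorphism.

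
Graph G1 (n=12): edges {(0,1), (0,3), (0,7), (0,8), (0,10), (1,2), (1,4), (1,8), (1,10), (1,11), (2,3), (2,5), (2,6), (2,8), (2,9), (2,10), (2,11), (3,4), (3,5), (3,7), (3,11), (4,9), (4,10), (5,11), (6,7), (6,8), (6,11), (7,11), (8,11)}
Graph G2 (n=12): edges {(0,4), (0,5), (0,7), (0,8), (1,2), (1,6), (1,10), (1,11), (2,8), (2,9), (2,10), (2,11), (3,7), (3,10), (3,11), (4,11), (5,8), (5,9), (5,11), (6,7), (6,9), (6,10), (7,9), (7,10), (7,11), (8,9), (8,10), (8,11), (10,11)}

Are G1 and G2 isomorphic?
Yes, isomorphic

The graphs are isomorphic.
One valid mapping φ: V(G1) → V(G2): 0→9, 1→8, 2→11, 3→7, 4→0, 5→3, 6→1, 7→6, 8→2, 9→4, 10→5, 11→10

Verify φ preserves adjacency — for each edge of G1, its image is an edge of G2:
  (0,1) → (φ(0),φ(1)) = (8,9) ∈ E(G2) ✓
  (0,3) → (φ(0),φ(3)) = (7,9) ∈ E(G2) ✓
  (0,7) → (φ(0),φ(7)) = (6,9) ∈ E(G2) ✓
  (0,8) → (φ(0),φ(8)) = (2,9) ∈ E(G2) ✓
  (0,10) → (φ(0),φ(10)) = (5,9) ∈ E(G2) ✓
  (1,2) → (φ(1),φ(2)) = (8,11) ∈ E(G2) ✓
  (1,4) → (φ(1),φ(4)) = (0,8) ∈ E(G2) ✓
  (1,8) → (φ(1),φ(8)) = (2,8) ∈ E(G2) ✓
  (1,10) → (φ(1),φ(10)) = (5,8) ∈ E(G2) ✓
  (1,11) → (φ(1),φ(11)) = (8,10) ∈ E(G2) ✓
  (2,3) → (φ(2),φ(3)) = (7,11) ∈ E(G2) ✓
  (2,5) → (φ(2),φ(5)) = (3,11) ∈ E(G2) ✓
  (2,6) → (φ(2),φ(6)) = (1,11) ∈ E(G2) ✓
  (2,8) → (φ(2),φ(8)) = (2,11) ∈ E(G2) ✓
  (2,9) → (φ(2),φ(9)) = (4,11) ∈ E(G2) ✓
  (2,10) → (φ(2),φ(10)) = (5,11) ∈ E(G2) ✓
  (2,11) → (φ(2),φ(11)) = (10,11) ∈ E(G2) ✓
  (3,4) → (φ(3),φ(4)) = (0,7) ∈ E(G2) ✓
  (3,5) → (φ(3),φ(5)) = (3,7) ∈ E(G2) ✓
  (3,7) → (φ(3),φ(7)) = (6,7) ∈ E(G2) ✓
  (3,11) → (φ(3),φ(11)) = (7,10) ∈ E(G2) ✓
  (4,9) → (φ(4),φ(9)) = (0,4) ∈ E(G2) ✓
  (4,10) → (φ(4),φ(10)) = (0,5) ∈ E(G2) ✓
  (5,11) → (φ(5),φ(11)) = (3,10) ∈ E(G2) ✓
  (6,7) → (φ(6),φ(7)) = (1,6) ∈ E(G2) ✓
  (6,8) → (φ(6),φ(8)) = (1,2) ∈ E(G2) ✓
  (6,11) → (φ(6),φ(11)) = (1,10) ∈ E(G2) ✓
  (7,11) → (φ(7),φ(11)) = (6,10) ∈ E(G2) ✓
  (8,11) → (φ(8),φ(11)) = (2,10) ∈ E(G2) ✓
All 29 edges of G1 map to edges of G2, and |E(G1)| = |E(G2)| = 29, so φ is a bijection on edges as well as vertices. Hence G1 ≅ G2.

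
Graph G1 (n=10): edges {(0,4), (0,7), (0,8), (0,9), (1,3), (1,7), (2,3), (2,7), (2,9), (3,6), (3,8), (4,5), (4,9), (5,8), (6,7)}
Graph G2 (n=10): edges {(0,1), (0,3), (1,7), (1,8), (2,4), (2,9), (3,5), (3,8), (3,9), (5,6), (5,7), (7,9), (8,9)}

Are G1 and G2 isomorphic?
No, not isomorphic

The graphs are NOT isomorphic.

Degrees in G1: deg(0)=4, deg(1)=2, deg(2)=3, deg(3)=4, deg(4)=3, deg(5)=2, deg(6)=2, deg(7)=4, deg(8)=3, deg(9)=3.
Sorted degree sequence of G1: [4, 4, 4, 3, 3, 3, 3, 2, 2, 2].
Degrees in G2: deg(0)=2, deg(1)=3, deg(2)=2, deg(3)=4, deg(4)=1, deg(5)=3, deg(6)=1, deg(7)=3, deg(8)=3, deg(9)=4.
Sorted degree sequence of G2: [4, 4, 3, 3, 3, 3, 2, 2, 1, 1].
The (sorted) degree sequence is an isomorphism invariant, so since G1 and G2 have different degree sequences they cannot be isomorphic.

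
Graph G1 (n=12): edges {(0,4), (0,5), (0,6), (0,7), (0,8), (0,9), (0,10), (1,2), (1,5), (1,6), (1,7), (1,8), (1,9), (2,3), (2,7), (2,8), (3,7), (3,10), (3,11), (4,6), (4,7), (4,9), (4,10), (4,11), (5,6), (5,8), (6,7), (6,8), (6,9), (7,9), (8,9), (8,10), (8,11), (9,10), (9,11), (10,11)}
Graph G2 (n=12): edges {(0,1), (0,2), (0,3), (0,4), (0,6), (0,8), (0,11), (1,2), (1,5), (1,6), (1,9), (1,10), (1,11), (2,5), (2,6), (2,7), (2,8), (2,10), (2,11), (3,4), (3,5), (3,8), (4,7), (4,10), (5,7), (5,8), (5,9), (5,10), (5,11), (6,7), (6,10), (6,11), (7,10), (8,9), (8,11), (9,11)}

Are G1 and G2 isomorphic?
Yes, isomorphic

The graphs are isomorphic.
One valid mapping φ: V(G1) → V(G2): 0→1, 1→8, 2→3, 3→4, 4→6, 5→9, 6→11, 7→0, 8→5, 9→2, 10→10, 11→7

Verify φ preserves adjacency — for each edge of G1, its image is an edge of G2:
  (0,4) → (φ(0),φ(4)) = (1,6) ∈ E(G2) ✓
  (0,5) → (φ(0),φ(5)) = (1,9) ∈ E(G2) ✓
  (0,6) → (φ(0),φ(6)) = (1,11) ∈ E(G2) ✓
  (0,7) → (φ(0),φ(7)) = (0,1) ∈ E(G2) ✓
  (0,8) → (φ(0),φ(8)) = (1,5) ∈ E(G2) ✓
  (0,9) → (φ(0),φ(9)) = (1,2) ∈ E(G2) ✓
  (0,10) → (φ(0),φ(10)) = (1,10) ∈ E(G2) ✓
  (1,2) → (φ(1),φ(2)) = (3,8) ∈ E(G2) ✓
  (1,5) → (φ(1),φ(5)) = (8,9) ∈ E(G2) ✓
  (1,6) → (φ(1),φ(6)) = (8,11) ∈ E(G2) ✓
  (1,7) → (φ(1),φ(7)) = (0,8) ∈ E(G2) ✓
  (1,8) → (φ(1),φ(8)) = (5,8) ∈ E(G2) ✓
  (1,9) → (φ(1),φ(9)) = (2,8) ∈ E(G2) ✓
  (2,3) → (φ(2),φ(3)) = (3,4) ∈ E(G2) ✓
  (2,7) → (φ(2),φ(7)) = (0,3) ∈ E(G2) ✓
  (2,8) → (φ(2),φ(8)) = (3,5) ∈ E(G2) ✓
  (3,7) → (φ(3),φ(7)) = (0,4) ∈ E(G2) ✓
  (3,10) → (φ(3),φ(10)) = (4,10) ∈ E(G2) ✓
  (3,11) → (φ(3),φ(11)) = (4,7) ∈ E(G2) ✓
  (4,6) → (φ(4),φ(6)) = (6,11) ∈ E(G2) ✓
  (4,7) → (φ(4),φ(7)) = (0,6) ∈ E(G2) ✓
  (4,9) → (φ(4),φ(9)) = (2,6) ∈ E(G2) ✓
  (4,10) → (φ(4),φ(10)) = (6,10) ∈ E(G2) ✓
  (4,11) → (φ(4),φ(11)) = (6,7) ∈ E(G2) ✓
  (5,6) → (φ(5),φ(6)) = (9,11) ∈ E(G2) ✓
  (5,8) → (φ(5),φ(8)) = (5,9) ∈ E(G2) ✓
  (6,7) → (φ(6),φ(7)) = (0,11) ∈ E(G2) ✓
  (6,8) → (φ(6),φ(8)) = (5,11) ∈ E(G2) ✓
  (6,9) → (φ(6),φ(9)) = (2,11) ∈ E(G2) ✓
  (7,9) → (φ(7),φ(9)) = (0,2) ∈ E(G2) ✓
  (8,9) → (φ(8),φ(9)) = (2,5) ∈ E(G2) ✓
  (8,10) → (φ(8),φ(10)) = (5,10) ∈ E(G2) ✓
  (8,11) → (φ(8),φ(11)) = (5,7) ∈ E(G2) ✓
  (9,10) → (φ(9),φ(10)) = (2,10) ∈ E(G2) ✓
  (9,11) → (φ(9),φ(11)) = (2,7) ∈ E(G2) ✓
  (10,11) → (φ(10),φ(11)) = (7,10) ∈ E(G2) ✓
All 36 edges of G1 map to edges of G2, and |E(G1)| = |E(G2)| = 36, so φ is a bijection on edges as well as vertices. Hence G1 ≅ G2.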